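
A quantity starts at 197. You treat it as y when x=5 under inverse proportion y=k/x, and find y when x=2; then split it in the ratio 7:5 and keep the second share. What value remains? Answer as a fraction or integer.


Start with 197.
Step 1: Inverse prop: k = (197)*5; new y = k/2 = 197*5/2 = 985/2
Step 2: Split 7:5, second share = 985/2 * 5/12 = 4925/24
Final result = 4925/24

4925/24


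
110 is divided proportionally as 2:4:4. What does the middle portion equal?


Ratio = 2:4:4
Total parts = 2 + 4 + 4 = 10
Value per part = 110 / 10 = 11
First share = 2 * 11 = 22
Middle share = 4 * 11 = 44
Third share = 4 * 11 = 44

44


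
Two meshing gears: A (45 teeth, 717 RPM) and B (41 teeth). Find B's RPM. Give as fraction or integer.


Gear ratio: teeth_A * RPM_A = teeth_B * RPM_B
45 * 717 = 41 * RPM_B
32265 = 41 * RPM_B
RPM_B = 32265 / 41
RPM_B = 32265/41

32265/41


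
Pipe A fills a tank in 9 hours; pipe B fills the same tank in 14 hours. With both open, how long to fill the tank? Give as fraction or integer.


Rate of A = 1/9 job per hour
Rate of B = 1/14 job per hour
Combined rate = 1/9 + 1/14
Find common denominator: (14 + 9)/(9*14) = 23/126
Combined rate = 23/126 job per hour
Time together = 1 / (23/126) = 126/23 hours

126/23


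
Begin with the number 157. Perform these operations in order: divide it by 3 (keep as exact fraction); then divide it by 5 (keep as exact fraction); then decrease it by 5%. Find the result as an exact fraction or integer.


Start with 157.
Step 1: Divide by 3: 157 / 3 = 157/3
Step 2: Divide by 5: 157/3 / 5 = 157/15
Step 3: Decrease by 5%: 157/15 * 95/100 = 2983/300
Final result = 2983/300

2983/300


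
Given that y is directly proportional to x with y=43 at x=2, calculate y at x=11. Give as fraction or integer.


Direct proportion: y = kx
Find k: k = 43/2 = 43/2
Compute y at x=11: y = 43/2 * 11
y = 473/2

473/2


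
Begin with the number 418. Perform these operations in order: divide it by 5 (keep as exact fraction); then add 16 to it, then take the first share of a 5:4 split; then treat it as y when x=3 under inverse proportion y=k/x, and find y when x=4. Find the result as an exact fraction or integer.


Start with 418.
Step 1: Divide by 5: 418 / 5 = 418/5
Step 2: Add 16: 418/5+16=498/5; split 5:4 first = 498/5*5/9 = 166/3
Step 3: Inverse prop: k = (166/3)*3; new y = k/4 = 166/3*3/4 = 83/2
Final result = 83/2

83/2


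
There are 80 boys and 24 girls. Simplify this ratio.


Find GCD(80, 24)
GCD = 8
Divide both by 8: 80/8 = 10, 24/8 = 3
Simplified ratio = 10:3

10:3


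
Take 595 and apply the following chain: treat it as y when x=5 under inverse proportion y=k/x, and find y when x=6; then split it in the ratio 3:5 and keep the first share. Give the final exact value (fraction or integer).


Start with 595.
Step 1: Inverse prop: k = (595)*5; new y = k/6 = 595*5/6 = 2975/6
Step 2: Split 3:5, first share = 2975/6 * 3/8 = 2975/16
Final result = 2975/16

2975/16


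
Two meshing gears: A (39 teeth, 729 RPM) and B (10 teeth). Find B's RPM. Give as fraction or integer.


Gear ratio: teeth_A * RPM_A = teeth_B * RPM_B
39 * 729 = 10 * RPM_B
28431 = 10 * RPM_B
RPM_B = 28431 / 10
RPM_B = 28431/10

28431/10


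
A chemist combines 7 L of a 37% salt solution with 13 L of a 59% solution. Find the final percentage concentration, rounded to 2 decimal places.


Solute in mixture 1 = 37% of 7 L = 7*37/100 = 259/100 L
Solute in mixture 2 = 59% of 13 L = 13*59/100 = 767/100 L
Total solute = 259/100 + 767/100 = 513/50 L
Total volume = 7 + 13 = 20 L
Final concentration = 513/50/20 * 100 = 51.30%

51.30


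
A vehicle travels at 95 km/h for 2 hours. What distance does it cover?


Using distance = speed * time
Speed = 95 km/h
Time = 2 hours
Distance = 95 * 2
= 190 km

190


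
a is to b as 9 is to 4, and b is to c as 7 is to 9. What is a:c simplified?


Given a:b = 9:4 and b:c = 7:9
Make b consistent. Multiply first ratio by 7: a:b = 63:28
Multiply second ratio by 4: b:c = 28:36
Now b = 28 in both, so a:b:c = 63:28:36
Therefore a:c = 63:36
Simplify by GCD: a:c = 7:4

7:4


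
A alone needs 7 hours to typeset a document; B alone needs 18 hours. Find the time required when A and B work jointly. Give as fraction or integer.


Rate of A = 1/7 job per hour
Rate of B = 1/18 job per hour
Combined rate = 1/7 + 1/18
Find common denominator: (18 + 7)/(7*18) = 25/126
Combined rate = 25/126 job per hour
Time together = 1 / (25/126) = 126/25 hours

126/25


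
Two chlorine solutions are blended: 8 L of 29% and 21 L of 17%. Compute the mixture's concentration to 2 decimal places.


Solute in mixture 1 = 29% of 8 L = 8*29/100 = 58/25 L
Solute in mixture 2 = 17% of 21 L = 21*17/100 = 357/100 L
Total solute = 58/25 + 357/100 = 589/100 L
Total volume = 8 + 21 = 29 L
Final concentration = 589/100/29 * 100 = 20.31%

20.31


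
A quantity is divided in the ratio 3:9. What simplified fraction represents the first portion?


Total parts = 3 + 9 = 12
First part fraction = 3/12
Simplify: 3/12 = 1/4

1/4


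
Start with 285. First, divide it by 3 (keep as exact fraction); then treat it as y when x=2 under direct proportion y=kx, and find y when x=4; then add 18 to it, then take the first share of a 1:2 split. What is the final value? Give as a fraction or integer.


Start with 285.
Step 1: Divide by 3: 285 / 3 = 95
Step 2: Direct prop: k = (95)/2; new y = k*4 = 95*4/2 = 190
Step 3: Add 18: 190+18=208; split 1:2 first = 208*1/3 = 208/3
Final result = 208/3

208/3


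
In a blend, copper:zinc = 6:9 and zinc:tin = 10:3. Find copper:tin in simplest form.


Given a:b = 6:9 and b:c = 10:3
Make b consistent. Multiply first ratio by 10: a:b = 60:90
Multiply second ratio by 9: b:c = 90:27
Now b = 90 in both, so a:b:c = 60:90:27
Therefore a:c = 60:27
Simplify by GCD: a:c = 20:9

20:9


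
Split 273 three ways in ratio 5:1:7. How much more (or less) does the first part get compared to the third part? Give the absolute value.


Total parts = 5 + 1 + 7 = 13
Value per part = 273 / 13 = 21
Shares: 5*21=105, 1*21=21, 7*21=147
First share = 105, third share = 147
Difference = |105 - 147| = 42

42


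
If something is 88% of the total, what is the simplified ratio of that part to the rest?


Part = 88%, Remainder = 12%
Ratio = 88:12
GCD(88, 12) = 4
Simplify: 22:3 = 22:3

22:3


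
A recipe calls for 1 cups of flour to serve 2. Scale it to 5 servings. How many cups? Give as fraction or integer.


Original: 1 cups for 2 servings
Target servings = 5
Scaling factor = 5/2
New amount = 1 * 5/2
= 5/2
= 5/2 cups

5/2


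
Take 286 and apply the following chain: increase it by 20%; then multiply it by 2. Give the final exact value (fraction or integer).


Start with 286.
Step 1: Increase by 20%: 286 * 120/100 = 1716/5
Step 2: Multiply by 2: 1716/5 * 2 = 3432/5
Final result = 3432/5

3432/5


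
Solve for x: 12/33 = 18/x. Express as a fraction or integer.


Setting up: 12/33 = 18/x
Cross multiply: 12 * x = 33 * 18
12x = 594
x = 594/12
x = 99/2

99/2


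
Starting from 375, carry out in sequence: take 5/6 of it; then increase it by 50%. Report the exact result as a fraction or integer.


Start with 375.
Step 1: Take 5/6: 375 * 5/6 = 625/2
Step 2: Increase by 50%: 625/2 * 150/100 = 1875/4
Final result = 1875/4

1875/4


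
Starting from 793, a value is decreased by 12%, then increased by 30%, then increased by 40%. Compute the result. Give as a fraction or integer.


Start: 793
Step 1: decrease by 12% => multiply by 88/100
  793 * 88/100 = 17446/25
Step 2: increase by 30% => multiply by 130/100
  17446/25 * 130/100 = 113399/125
Step 3: increase by 40% => multiply by 140/100
  113399/125 * 140/100 = 793793/625
Final value = 793793/625

793793/625


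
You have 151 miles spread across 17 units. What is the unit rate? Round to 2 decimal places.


Total miles = 151
Number of units = 17
Unit rate = 151 / 17
= 8.88 miles per unit

8.88


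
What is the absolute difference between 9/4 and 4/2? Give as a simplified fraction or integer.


Simplify: 9/4 = 9/4 and 4/2 = 2
Find common denominator: LCD = 4
Convert: 9/4 and 8/4
Difference = |9 - 8|/4 = 1/4
Simplified = 1/4

1/4


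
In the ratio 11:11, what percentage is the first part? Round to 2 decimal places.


Total parts = 11 + 11 = 22
First part fraction = 11/22
Percentage = (11/22) * 100
= 0.5 * 100
= 50.00%

50.00


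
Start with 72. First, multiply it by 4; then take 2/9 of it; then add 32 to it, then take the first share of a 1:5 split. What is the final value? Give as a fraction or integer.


Start with 72.
Step 1: Multiply by 4: 72 * 4 = 288
Step 2: Take 2/9: 288 * 2/9 = 64
Step 3: Add 32: 64+32=96; split 1:5 first = 96*1/6 = 16
Final result = 16

16


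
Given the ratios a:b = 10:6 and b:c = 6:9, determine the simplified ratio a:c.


Given a:b = 10:6 and b:c = 6:9
Make b consistent. Multiply first ratio by 6: a:b = 60:36
Multiply second ratio by 6: b:c = 36:54
Now b = 36 in both, so a:b:c = 60:36:54
Therefore a:c = 60:54
Simplify by GCD: a:c = 10:9

10:9


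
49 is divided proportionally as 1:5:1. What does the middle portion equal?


Ratio = 1:5:1
Total parts = 1 + 5 + 1 = 7
Value per part = 49 / 7 = 7
First share = 1 * 7 = 7
Middle share = 5 * 7 = 35
Third share = 1 * 7 = 7

35


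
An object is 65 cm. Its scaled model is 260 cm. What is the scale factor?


Original length = 65 cm
Scaled length = 260 cm
Scale factor = 260 / 65
= 4

4


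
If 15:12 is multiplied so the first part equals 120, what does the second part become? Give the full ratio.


Original ratio: 15:12
First term target: 120
Scale factor = 120 / 15 = 8
Multiply second term: 12 * 8 = 96
Equivalent ratio = 120:96

120:96


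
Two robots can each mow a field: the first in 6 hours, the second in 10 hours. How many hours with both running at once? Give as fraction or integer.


Rate of A = 1/6 job per hour
Rate of B = 1/10 job per hour
Combined rate = 1/6 + 1/10
Find common denominator: (10 + 6)/(6*10) = 16/60
Combined rate = 4/15 job per hour
Time together = 1 / (4/15) = 15/4 hours

15/4


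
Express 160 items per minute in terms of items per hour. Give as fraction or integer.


Converting from per minute to per hour
Rate = 160 items per minute
Multiply by 60: 160 * 60
= 9600 items per hour

9600


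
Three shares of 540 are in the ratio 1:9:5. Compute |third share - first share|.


Total parts = 1 + 9 + 5 = 15
Value per part = 540 / 15 = 36
Shares: 1*36=36, 9*36=324, 5*36=180
Third share = 180, first share = 36
Difference = |180 - 36| = 144

144


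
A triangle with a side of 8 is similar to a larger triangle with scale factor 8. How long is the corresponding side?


Similar triangles have proportional sides
Scale factor = 8
Smaller side = 8
Corresponding larger side = 8 * 8
= 64

64


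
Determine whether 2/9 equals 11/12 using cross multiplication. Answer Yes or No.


Cross multiply to check 2/9 = 11/12
Left cross product: 2 * 12 = 24
Right cross product: 9 * 11 = 99
24 != 99
Not equal, so proportions differ => No

No


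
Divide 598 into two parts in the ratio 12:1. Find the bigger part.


Total parts = 12 + 1 = 13
Value per part = 598 / 13 = 46
First share = 12 * 46 = 552
Second share = 1 * 46 = 46
Larger share = 552

552


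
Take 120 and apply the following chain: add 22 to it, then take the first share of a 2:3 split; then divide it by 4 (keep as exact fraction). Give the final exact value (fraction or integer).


Start with 120.
Step 1: Add 22: 120+22=142; split 2:3 first = 142*2/5 = 284/5
Step 2: Divide by 4: 284/5 / 4 = 71/5
Final result = 71/5

71/5


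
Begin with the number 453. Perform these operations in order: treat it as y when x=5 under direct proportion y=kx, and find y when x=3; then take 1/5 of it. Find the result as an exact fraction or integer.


Start with 453.
Step 1: Direct prop: k = (453)/5; new y = k*3 = 453*3/5 = 1359/5
Step 2: Take 1/5: 1359/5 * 1/5 = 1359/25
Final result = 1359/25

1359/25


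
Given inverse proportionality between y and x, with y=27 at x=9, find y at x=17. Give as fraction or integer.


Inverse proportion: y = k/x
Find k: k = 9 * 27 = 243
Compute y at x=17: y = 243/17
y = 243/17

243/17


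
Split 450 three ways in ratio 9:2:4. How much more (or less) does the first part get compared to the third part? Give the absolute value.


Total parts = 9 + 2 + 4 = 15
Value per part = 450 / 15 = 30
Shares: 9*30=270, 2*30=60, 4*30=120
First share = 270, third share = 120
Difference = |270 - 120| = 150

150


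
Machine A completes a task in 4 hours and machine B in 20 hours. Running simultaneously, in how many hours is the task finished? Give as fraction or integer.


Rate of A = 1/4 job per hour
Rate of B = 1/20 job per hour
Combined rate = 1/4 + 1/20
Find common denominator: (20 + 4)/(4*20) = 24/80
Combined rate = 3/10 job per hour
Time together = 1 / (3/10) = 10/3 hours

10/3


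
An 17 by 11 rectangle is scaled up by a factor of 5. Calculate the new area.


Original dimensions: 17 x 11
Enlargement factor = 5
New width = 17 * 5 = 85
New height = 11 * 5 = 55
New area = 85 * 55 = 4675

4675


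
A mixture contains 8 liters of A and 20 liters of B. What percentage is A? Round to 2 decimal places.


Volume of A = 8 L
Volume of B = 20 L
Total volume = 8 + 20 = 28 L
Percentage of A = (8/28) * 100
= 28.57%

28.57


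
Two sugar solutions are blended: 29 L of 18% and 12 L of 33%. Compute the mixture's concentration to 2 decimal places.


Solute in mixture 1 = 18% of 29 L = 29*18/100 = 261/50 L
Solute in mixture 2 = 33% of 12 L = 12*33/100 = 99/25 L
Total solute = 261/50 + 99/25 = 459/50 L
Total volume = 29 + 12 = 41 L
Final concentration = 459/50/41 * 100 = 22.39%

22.39


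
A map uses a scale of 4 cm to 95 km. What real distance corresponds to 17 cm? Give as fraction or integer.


Map scale: 4 cm = 95 km
Measured distance on map = 17 cm
Set up proportion: 17 * 95 / 4
= 1615 / 4
= 1615/4 km

1615/4


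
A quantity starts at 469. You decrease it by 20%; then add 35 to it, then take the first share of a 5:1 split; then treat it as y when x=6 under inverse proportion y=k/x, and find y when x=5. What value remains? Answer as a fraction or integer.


Start with 469.
Step 1: Decrease by 20%: 469 * 80/100 = 1876/5
Step 2: Add 35: 1876/5+35=2051/5; split 5:1 first = 2051/5*5/6 = 2051/6
Step 3: Inverse prop: k = (2051/6)*6; new y = k/5 = 2051/6*6/5 = 2051/5
Final result = 2051/5

2051/5


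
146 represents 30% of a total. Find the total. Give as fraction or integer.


Given: 146 is 30% of the whole
Set up: 146 = 30/100 * whole
whole = 146 * 100 / 30
whole = 14600 / 30
whole = 1460/3

1460/3


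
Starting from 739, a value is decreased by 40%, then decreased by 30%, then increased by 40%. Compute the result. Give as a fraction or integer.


Start: 739
Step 1: decrease by 40% => multiply by 60/100
  739 * 60/100 = 2217/5
Step 2: decrease by 30% => multiply by 70/100
  2217/5 * 70/100 = 15519/50
Step 3: increase by 40% => multiply by 140/100
  15519/50 * 140/100 = 108633/250
Final value = 108633/250

108633/250


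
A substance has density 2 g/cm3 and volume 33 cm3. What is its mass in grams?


Using mass = density * volume
Density = 2 g/cm3
Volume = 33 cm3
Mass = 2 * 33
= 66 g

66


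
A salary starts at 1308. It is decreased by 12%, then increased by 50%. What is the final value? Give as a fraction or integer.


Start: 1308
Step 1: decrease by 12% => multiply by 88/100
  1308 * 88/100 = 28776/25
Step 2: increase by 50% => multiply by 150/100
  28776/25 * 150/100 = 43164/25
Final value = 43164/25

43164/25


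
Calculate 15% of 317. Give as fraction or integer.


Compute 15% of 317
Convert percentage: 15% = 15/100
Multiply: 317 * 15/100
= 4755/100
= 951/20

951/20


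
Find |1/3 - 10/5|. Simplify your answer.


Simplify: 1/3 = 1/3 and 10/5 = 2
Find common denominator: LCD = 3
Convert: 1/3 and 6/3
Difference = |1 - 6|/3 = 5/3
Simplified = 5/3

5/3


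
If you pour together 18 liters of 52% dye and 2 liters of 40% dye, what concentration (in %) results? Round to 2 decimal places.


Solute in mixture 1 = 52% of 18 L = 18*52/100 = 234/25 L
Solute in mixture 2 = 40% of 2 L = 2*40/100 = 4/5 L
Total solute = 234/25 + 4/5 = 254/25 L
Total volume = 18 + 2 = 20 L
Final concentration = 254/25/20 * 100 = 50.80%

50.80


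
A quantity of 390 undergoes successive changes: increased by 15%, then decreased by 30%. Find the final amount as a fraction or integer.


Start: 390
Step 1: increase by 15% => multiply by 115/100
  390 * 115/100 = 897/2
Step 2: decrease by 30% => multiply by 70/100
  897/2 * 70/100 = 6279/20
Final value = 6279/20

6279/20


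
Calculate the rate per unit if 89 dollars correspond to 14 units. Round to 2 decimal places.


Total dollars = 89
Number of units = 14
Unit rate = 89 / 14
= 6.36 dollars per unit

6.36


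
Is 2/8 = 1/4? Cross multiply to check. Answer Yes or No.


Cross multiply to check 2/8 = 1/4
Left cross product: 2 * 4 = 8
Right cross product: 8 * 1 = 8
8 = 8
Equal, so proportions match => Yes

Yes


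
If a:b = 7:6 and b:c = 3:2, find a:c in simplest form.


Given a:b = 7:6 and b:c = 3:2
Make b consistent. Multiply first ratio by 3: a:b = 21:18
Multiply second ratio by 6: b:c = 18:12
Now b = 18 in both, so a:b:c = 21:18:12
Therefore a:c = 21:12
Simplify by GCD: a:c = 7:4

7:4


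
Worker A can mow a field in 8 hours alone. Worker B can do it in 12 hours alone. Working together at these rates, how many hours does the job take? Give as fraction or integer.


Rate of A = 1/8 job per hour
Rate of B = 1/12 job per hour
Combined rate = 1/8 + 1/12
Find common denominator: (12 + 8)/(8*12) = 20/96
Combined rate = 5/24 job per hour
Time together = 1 / (5/24) = 24/5 hours

24/5


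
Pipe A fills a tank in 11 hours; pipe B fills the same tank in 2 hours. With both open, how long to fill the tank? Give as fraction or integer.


Rate of A = 1/11 job per hour
Rate of B = 1/2 job per hour
Combined rate = 1/11 + 1/2
Find common denominator: (2 + 11)/(11*2) = 13/22
Combined rate = 13/22 job per hour
Time together = 1 / (13/22) = 22/13 hours

22/13


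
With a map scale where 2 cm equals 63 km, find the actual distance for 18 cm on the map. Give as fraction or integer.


Map scale: 2 cm = 63 km
Measured distance on map = 18 cm
Set up proportion: 18 * 63 / 2
= 1134 / 2
= 567 km

567


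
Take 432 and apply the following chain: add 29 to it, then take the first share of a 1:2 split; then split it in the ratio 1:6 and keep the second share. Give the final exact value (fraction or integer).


Start with 432.
Step 1: Add 29: 432+29=461; split 1:2 first = 461*1/3 = 461/3
Step 2: Split 1:6, second share = 461/3 * 6/7 = 922/7
Final result = 922/7

922/7


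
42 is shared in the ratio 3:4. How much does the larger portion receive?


Total parts = 3 + 4 = 7
Value per part = 42 / 7 = 6
First share = 3 * 6 = 18
Second share = 4 * 6 = 24
Larger share = 24

24


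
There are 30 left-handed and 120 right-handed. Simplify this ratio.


Find GCD(30, 120)
GCD = 30
Divide both by 30: 30/30 = 1, 120/30 = 4
Simplified ratio = 1:4

1:4


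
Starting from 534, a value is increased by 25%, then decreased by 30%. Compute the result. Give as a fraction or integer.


Start: 534
Step 1: increase by 25% => multiply by 125/100
  534 * 125/100 = 1335/2
Step 2: decrease by 30% => multiply by 70/100
  1335/2 * 70/100 = 1869/4
Final value = 1869/4

1869/4


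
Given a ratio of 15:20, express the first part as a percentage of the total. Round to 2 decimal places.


Total parts = 15 + 20 = 35
First part fraction = 15/35
Percentage = (15/35) * 100
= 0.428571 * 100
= 42.86%

42.86


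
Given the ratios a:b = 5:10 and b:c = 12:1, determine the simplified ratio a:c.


Given a:b = 5:10 and b:c = 12:1
Make b consistent. Multiply first ratio by 12: a:b = 60:120
Multiply second ratio by 10: b:c = 120:10
Now b = 120 in both, so a:b:c = 60:120:10
Therefore a:c = 60:10
Simplify by GCD: a:c = 6:1

6:1


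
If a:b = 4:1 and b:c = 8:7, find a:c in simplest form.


Given a:b = 4:1 and b:c = 8:7
Make b consistent. Multiply first ratio by 8: a:b = 32:8
Multiply second ratio by 1: b:c = 8:7
Now b = 8 in both, so a:b:c = 32:8:7
Therefore a:c = 32:7
Simplify by GCD: a:c = 32:7

32:7


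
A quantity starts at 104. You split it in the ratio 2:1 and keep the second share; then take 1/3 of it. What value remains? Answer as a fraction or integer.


Start with 104.
Step 1: Split 2:1, second share = 104 * 1/3 = 104/3
Step 2: Take 1/3: 104/3 * 1/3 = 104/9
Final result = 104/9

104/9


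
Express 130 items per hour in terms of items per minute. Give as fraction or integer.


Converting from per hour to per minute
Rate = 130 items per hour
Divide by 60: 130/60
= 13/6 items per minute

13/6


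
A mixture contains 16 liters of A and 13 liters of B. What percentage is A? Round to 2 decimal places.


Volume of A = 16 L
Volume of B = 13 L
Total volume = 16 + 13 = 29 L
Percentage of A = (16/29) * 100
= 55.17%

55.17


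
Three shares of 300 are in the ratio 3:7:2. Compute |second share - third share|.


Total parts = 3 + 7 + 2 = 12
Value per part = 300 / 12 = 25
Shares: 3*25=75, 7*25=175, 2*25=50
Second share = 175, third share = 50
Difference = |175 - 50| = 125

125


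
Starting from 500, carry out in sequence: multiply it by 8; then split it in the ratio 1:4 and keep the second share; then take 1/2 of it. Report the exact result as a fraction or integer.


Start with 500.
Step 1: Multiply by 8: 500 * 8 = 4000
Step 2: Split 1:4, second share = 4000 * 4/5 = 3200
Step 3: Take 1/2: 3200 * 1/2 = 1600
Final result = 1600

1600


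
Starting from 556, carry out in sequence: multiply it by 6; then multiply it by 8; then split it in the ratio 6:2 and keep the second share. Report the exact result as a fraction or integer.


Start with 556.
Step 1: Multiply by 6: 556 * 6 = 3336
Step 2: Multiply by 8: 3336 * 8 = 26688
Step 3: Split 6:2, second share = 26688 * 2/8 = 6672
Final result = 6672

6672


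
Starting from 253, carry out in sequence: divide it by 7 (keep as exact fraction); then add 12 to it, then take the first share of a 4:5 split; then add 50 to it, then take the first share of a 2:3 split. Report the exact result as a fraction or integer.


Start with 253.
Step 1: Divide by 7: 253 / 7 = 253/7
Step 2: Add 12: 253/7+12=337/7; split 4:5 first = 337/7*4/9 = 1348/63
Step 3: Add 50: 1348/63+50=4498/63; split 2:3 first = 4498/63*2/5 = 8996/315
Final result = 8996/315

8996/315


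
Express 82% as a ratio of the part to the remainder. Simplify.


Part = 82%, Remainder = 18%
Ratio = 82:18
GCD(82, 18) = 2
Simplify: 41:9 = 41:9

41:9


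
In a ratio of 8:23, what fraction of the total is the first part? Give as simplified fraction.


Total parts = 8 + 23 = 31
First part fraction = 8/31
Simplify: 8/31 = 8/31

8/31


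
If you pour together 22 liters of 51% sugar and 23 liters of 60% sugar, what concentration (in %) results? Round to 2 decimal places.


Solute in mixture 1 = 51% of 22 L = 22*51/100 = 561/50 L
Solute in mixture 2 = 60% of 23 L = 23*60/100 = 69/5 L
Total solute = 561/50 + 69/5 = 1251/50 L
Total volume = 22 + 23 = 45 L
Final concentration = 1251/50/45 * 100 = 55.60%

55.60


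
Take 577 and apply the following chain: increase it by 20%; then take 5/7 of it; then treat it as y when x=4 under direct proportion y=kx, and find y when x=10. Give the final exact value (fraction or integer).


Start with 577.
Step 1: Increase by 20%: 577 * 120/100 = 3462/5
Step 2: Take 5/7: 3462/5 * 5/7 = 3462/7
Step 3: Direct prop: k = (3462/7)/4; new y = k*10 = 3462/7*10/4 = 8655/7
Final result = 8655/7

8655/7


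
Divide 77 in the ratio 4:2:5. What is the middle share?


Ratio = 4:2:5
Total parts = 4 + 2 + 5 = 11
Value per part = 77 / 11 = 7
First share = 4 * 7 = 28
Middle share = 2 * 7 = 14
Third share = 5 * 7 = 35

14


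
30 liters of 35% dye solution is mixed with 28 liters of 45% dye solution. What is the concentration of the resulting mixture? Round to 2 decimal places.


Solute in mixture 1 = 35% of 30 L = 30*35/100 = 21/2 L
Solute in mixture 2 = 45% of 28 L = 28*45/100 = 63/5 L
Total solute = 21/2 + 63/5 = 231/10 L
Total volume = 30 + 28 = 58 L
Final concentration = 231/10/58 * 100 = 39.83%

39.83


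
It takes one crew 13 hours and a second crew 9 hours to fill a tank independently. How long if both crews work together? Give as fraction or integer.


Rate of A = 1/13 job per hour
Rate of B = 1/9 job per hour
Combined rate = 1/13 + 1/9
Find common denominator: (9 + 13)/(13*9) = 22/117
Combined rate = 22/117 job per hour
Time together = 1 / (22/117) = 117/22 hours

117/22


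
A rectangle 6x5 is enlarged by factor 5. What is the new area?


Original dimensions: 6 x 5
Enlargement factor = 5
New width = 6 * 5 = 30
New height = 5 * 5 = 25
New area = 30 * 25 = 750

750


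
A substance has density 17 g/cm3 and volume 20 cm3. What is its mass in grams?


Using mass = density * volume
Density = 17 g/cm3
Volume = 20 cm3
Mass = 17 * 20
= 340 g

340


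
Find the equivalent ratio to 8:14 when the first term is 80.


Original ratio: 8:14
First term target: 80
Scale factor = 80 / 8 = 10
Multiply second term: 14 * 10 = 140
Equivalent ratio = 80:140

80:140


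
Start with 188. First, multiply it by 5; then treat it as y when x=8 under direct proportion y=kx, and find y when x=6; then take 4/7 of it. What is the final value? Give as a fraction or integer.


Start with 188.
Step 1: Multiply by 5: 188 * 5 = 940
Step 2: Direct prop: k = (940)/8; new y = k*6 = 940*6/8 = 705
Step 3: Take 4/7: 705 * 4/7 = 2820/7
Final result = 2820/7

2820/7


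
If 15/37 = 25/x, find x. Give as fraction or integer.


Setting up: 15/37 = 25/x
Cross multiply: 15 * x = 37 * 25
15x = 925
x = 925/15
x = 185/3

185/3


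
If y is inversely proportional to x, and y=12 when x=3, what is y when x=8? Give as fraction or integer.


Inverse proportion: y = k/x
Find k: k = 3 * 12 = 36
Compute y at x=8: y = 36/8
y = 9/2

9/2


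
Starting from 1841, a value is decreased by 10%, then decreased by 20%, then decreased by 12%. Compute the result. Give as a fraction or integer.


Start: 1841
Step 1: decrease by 10% => multiply by 90/100
  1841 * 90/100 = 16569/10
Step 2: decrease by 20% => multiply by 80/100
  16569/10 * 80/100 = 33138/25
Step 3: decrease by 12% => multiply by 88/100
  33138/25 * 88/100 = 729036/625
Final value = 729036/625

729036/625


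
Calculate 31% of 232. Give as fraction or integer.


Compute 31% of 232
Convert percentage: 31% = 31/100
Multiply: 232 * 31/100
= 7192/100
= 1798/25

1798/25


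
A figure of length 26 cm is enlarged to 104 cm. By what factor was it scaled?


Original length = 26 cm
Scaled length = 104 cm
Scale factor = 104 / 26
= 4

4


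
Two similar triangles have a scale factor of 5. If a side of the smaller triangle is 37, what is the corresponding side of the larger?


Similar triangles have proportional sides
Scale factor = 5
Smaller side = 37
Corresponding larger side = 37 * 5
= 185

185


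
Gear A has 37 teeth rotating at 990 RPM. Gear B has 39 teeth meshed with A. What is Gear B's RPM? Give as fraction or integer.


Gear ratio: teeth_A * RPM_A = teeth_B * RPM_B
37 * 990 = 39 * RPM_B
36630 = 39 * RPM_B
RPM_B = 36630 / 39
RPM_B = 12210/13

12210/13


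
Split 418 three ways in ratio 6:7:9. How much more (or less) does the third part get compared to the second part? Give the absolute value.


Total parts = 6 + 7 + 9 = 22
Value per part = 418 / 22 = 19
Shares: 6*19=114, 7*19=133, 9*19=171
Third share = 171, second share = 133
Difference = |171 - 133| = 38

38


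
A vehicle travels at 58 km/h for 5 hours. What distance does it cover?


Using distance = speed * time
Speed = 58 km/h
Time = 5 hours
Distance = 58 * 5
= 290 km

290


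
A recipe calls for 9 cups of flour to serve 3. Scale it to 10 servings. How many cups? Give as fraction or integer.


Original: 9 cups for 3 servings
Target servings = 10
Scaling factor = 10/3
New amount = 9 * 10/3
= 90/3
= 30 cups

30


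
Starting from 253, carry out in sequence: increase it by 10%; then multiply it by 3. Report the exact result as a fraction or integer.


Start with 253.
Step 1: Increase by 10%: 253 * 110/100 = 2783/10
Step 2: Multiply by 3: 2783/10 * 3 = 8349/10
Final result = 8349/10

8349/10


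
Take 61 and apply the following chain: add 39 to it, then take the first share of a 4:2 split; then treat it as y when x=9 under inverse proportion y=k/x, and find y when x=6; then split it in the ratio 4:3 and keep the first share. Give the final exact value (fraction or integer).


Start with 61.
Step 1: Add 39: 61+39=100; split 4:2 first = 100*4/6 = 200/3
Step 2: Inverse prop: k = (200/3)*9; new y = k/6 = 200/3*9/6 = 100
Step 3: Split 4:3, first share = 100 * 4/7 = 400/7
Final result = 400/7

400/7


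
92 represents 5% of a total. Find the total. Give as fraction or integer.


Given: 92 is 5% of the whole
Set up: 92 = 5/100 * whole
whole = 92 * 100 / 5
whole = 9200 / 5
whole = 1840

1840


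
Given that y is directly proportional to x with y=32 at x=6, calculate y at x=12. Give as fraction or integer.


Direct proportion: y = kx
Find k: k = 32/6 = 16/3
Compute y at x=12: y = 16/3 * 12
y = 64

64


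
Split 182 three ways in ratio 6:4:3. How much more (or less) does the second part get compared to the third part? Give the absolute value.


Total parts = 6 + 4 + 3 = 13
Value per part = 182 / 13 = 14
Shares: 6*14=84, 4*14=56, 3*14=42
Second share = 56, third share = 42
Difference = |56 - 42| = 14

14


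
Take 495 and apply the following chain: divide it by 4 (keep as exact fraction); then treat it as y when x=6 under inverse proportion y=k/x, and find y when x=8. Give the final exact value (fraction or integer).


Start with 495.
Step 1: Divide by 4: 495 / 4 = 495/4
Step 2: Inverse prop: k = (495/4)*6; new y = k/8 = 495/4*6/8 = 1485/16
Final result = 1485/16

1485/16


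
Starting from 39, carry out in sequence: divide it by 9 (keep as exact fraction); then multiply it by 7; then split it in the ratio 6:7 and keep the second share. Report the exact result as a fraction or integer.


Start with 39.
Step 1: Divide by 9: 39 / 9 = 13/3
Step 2: Multiply by 7: 13/3 * 7 = 91/3
Step 3: Split 6:7, second share = 91/3 * 7/13 = 49/3
Final result = 49/3

49/3


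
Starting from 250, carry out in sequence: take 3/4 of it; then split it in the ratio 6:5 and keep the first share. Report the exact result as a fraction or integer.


Start with 250.
Step 1: Take 3/4: 250 * 3/4 = 375/2
Step 2: Split 6:5, first share = 375/2 * 6/11 = 1125/11
Final result = 1125/11

1125/11


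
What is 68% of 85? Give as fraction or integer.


Compute 68% of 85
Convert percentage: 68% = 68/100
Multiply: 85 * 68/100
= 5780/100
= 289/5

289/5


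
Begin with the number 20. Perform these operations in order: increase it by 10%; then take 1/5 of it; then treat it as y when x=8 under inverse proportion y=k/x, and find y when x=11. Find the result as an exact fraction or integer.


Start with 20.
Step 1: Increase by 10%: 20 * 110/100 = 22
Step 2: Take 1/5: 22 * 1/5 = 22/5
Step 3: Inverse prop: k = (22/5)*8; new y = k/11 = 22/5*8/11 = 16/5
Final result = 16/5

16/5


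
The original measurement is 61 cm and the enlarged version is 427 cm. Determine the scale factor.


Original length = 61 cm
Scaled length = 427 cm
Scale factor = 427 / 61
= 7

7


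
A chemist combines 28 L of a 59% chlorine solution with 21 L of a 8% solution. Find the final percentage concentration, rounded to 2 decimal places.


Solute in mixture 1 = 59% of 28 L = 28*59/100 = 413/25 L
Solute in mixture 2 = 8% of 21 L = 21*8/100 = 42/25 L
Total solute = 413/25 + 42/25 = 91/5 L
Total volume = 28 + 21 = 49 L
Final concentration = 91/5/49 * 100 = 37.14%

37.14


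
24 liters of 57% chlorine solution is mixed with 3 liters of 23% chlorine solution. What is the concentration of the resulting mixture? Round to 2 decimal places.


Solute in mixture 1 = 57% of 24 L = 24*57/100 = 342/25 L
Solute in mixture 2 = 23% of 3 L = 3*23/100 = 69/100 L
Total solute = 342/25 + 69/100 = 1437/100 L
Total volume = 24 + 3 = 27 L
Final concentration = 1437/100/27 * 100 = 53.22%

53.22


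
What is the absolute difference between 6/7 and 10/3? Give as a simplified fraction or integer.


Simplify: 6/7 = 6/7 and 10/3 = 10/3
Find common denominator: LCD = 21
Convert: 18/21 and 70/21
Difference = |18 - 70|/21 = 52/21
Simplified = 52/21

52/21


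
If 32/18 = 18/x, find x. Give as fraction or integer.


Setting up: 32/18 = 18/x
Cross multiply: 32 * x = 18 * 18
32x = 324
x = 324/32
x = 81/8

81/8


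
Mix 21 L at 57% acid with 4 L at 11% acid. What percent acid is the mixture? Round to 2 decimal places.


Solute in mixture 1 = 57% of 21 L = 21*57/100 = 1197/100 L
Solute in mixture 2 = 11% of 4 L = 4*11/100 = 11/25 L
Total solute = 1197/100 + 11/25 = 1241/100 L
Total volume = 21 + 4 = 25 L
Final concentration = 1241/100/25 * 100 = 49.64%

49.64


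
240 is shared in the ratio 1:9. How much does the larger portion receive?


Total parts = 1 + 9 = 10
Value per part = 240 / 10 = 24
First share = 1 * 24 = 24
Second share = 9 * 24 = 216
Larger share = 216

216


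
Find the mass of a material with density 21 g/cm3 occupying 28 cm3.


Using mass = density * volume
Density = 21 g/cm3
Volume = 28 cm3
Mass = 21 * 28
= 588 g

588


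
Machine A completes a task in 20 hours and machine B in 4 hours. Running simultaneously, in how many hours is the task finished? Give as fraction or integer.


Rate of A = 1/20 job per hour
Rate of B = 1/4 job per hour
Combined rate = 1/20 + 1/4
Find common denominator: (4 + 20)/(20*4) = 24/80
Combined rate = 3/10 job per hour
Time together = 1 / (3/10) = 10/3 hours

10/3


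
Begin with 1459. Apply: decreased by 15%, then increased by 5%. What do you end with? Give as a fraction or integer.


Start: 1459
Step 1: decrease by 15% => multiply by 85/100
  1459 * 85/100 = 24803/20
Step 2: increase by 5% => multiply by 105/100
  24803/20 * 105/100 = 520863/400
Final value = 520863/400

520863/400


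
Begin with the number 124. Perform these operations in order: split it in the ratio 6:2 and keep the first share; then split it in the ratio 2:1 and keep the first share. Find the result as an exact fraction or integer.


Start with 124.
Step 1: Split 6:2, first share = 124 * 6/8 = 93
Step 2: Split 2:1, first share = 93 * 2/3 = 62
Final result = 62

62


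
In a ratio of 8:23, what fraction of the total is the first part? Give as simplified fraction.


Total parts = 8 + 23 = 31
First part fraction = 8/31
Simplify: 8/31 = 8/31

8/31


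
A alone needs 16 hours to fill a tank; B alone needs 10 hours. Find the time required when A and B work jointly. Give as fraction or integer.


Rate of A = 1/16 job per hour
Rate of B = 1/10 job per hour
Combined rate = 1/16 + 1/10
Find common denominator: (10 + 16)/(16*10) = 26/160
Combined rate = 13/80 job per hour
Time together = 1 / (13/80) = 80/13 hours

80/13


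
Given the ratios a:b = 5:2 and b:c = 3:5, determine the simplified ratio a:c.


Given a:b = 5:2 and b:c = 3:5
Make b consistent. Multiply first ratio by 3: a:b = 15:6
Multiply second ratio by 2: b:c = 6:10
Now b = 6 in both, so a:b:c = 15:6:10
Therefore a:c = 15:10
Simplify by GCD: a:c = 3:2

3:2


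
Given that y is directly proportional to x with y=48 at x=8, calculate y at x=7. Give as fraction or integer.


Direct proportion: y = kx
Find k: k = 48/8 = 6
Compute y at x=7: y = 6 * 7
y = 42

42


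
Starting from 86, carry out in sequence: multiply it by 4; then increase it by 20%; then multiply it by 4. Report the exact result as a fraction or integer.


Start with 86.
Step 1: Multiply by 4: 86 * 4 = 344
Step 2: Increase by 20%: 344 * 120/100 = 2064/5
Step 3: Multiply by 4: 2064/5 * 4 = 8256/5
Final result = 8256/5

8256/5


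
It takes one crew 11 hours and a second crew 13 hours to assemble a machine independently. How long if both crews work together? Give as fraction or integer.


Rate of A = 1/11 job per hour
Rate of B = 1/13 job per hour
Combined rate = 1/11 + 1/13
Find common denominator: (13 + 11)/(11*13) = 24/143
Combined rate = 24/143 job per hour
Time together = 1 / (24/143) = 143/24 hours

143/24


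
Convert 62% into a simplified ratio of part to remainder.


Part = 62%, Remainder = 38%
Ratio = 62:38
GCD(62, 38) = 2
Simplify: 31:19 = 31:19

31:19


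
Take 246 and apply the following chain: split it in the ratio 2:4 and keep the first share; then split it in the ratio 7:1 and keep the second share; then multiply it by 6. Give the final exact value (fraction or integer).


Start with 246.
Step 1: Split 2:4, first share = 246 * 2/6 = 82
Step 2: Split 7:1, second share = 82 * 1/8 = 41/4
Step 3: Multiply by 6: 41/4 * 6 = 123/2
Final result = 123/2

123/2


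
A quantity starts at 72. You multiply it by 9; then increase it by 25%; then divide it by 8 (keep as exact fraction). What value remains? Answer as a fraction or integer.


Start with 72.
Step 1: Multiply by 9: 72 * 9 = 648
Step 2: Increase by 25%: 648 * 125/100 = 810
Step 3: Divide by 8: 810 / 8 = 405/4
Final result = 405/4

405/4


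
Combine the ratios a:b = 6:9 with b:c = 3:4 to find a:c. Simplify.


Given a:b = 6:9 and b:c = 3:4
Make b consistent. Multiply first ratio by 3: a:b = 18:27
Multiply second ratio by 9: b:c = 27:36
Now b = 27 in both, so a:b:c = 18:27:36
Therefore a:c = 18:36
Simplify by GCD: a:c = 1:2

1:2


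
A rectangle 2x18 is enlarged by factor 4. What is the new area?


Original dimensions: 2 x 18
Enlargement factor = 4
New width = 2 * 4 = 8
New height = 18 * 4 = 72
New area = 8 * 72 = 576

576


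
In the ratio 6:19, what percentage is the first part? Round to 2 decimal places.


Total parts = 6 + 19 = 25
First part fraction = 6/25
Percentage = (6/25) * 100
= 0.24 * 100
= 24.00%

24.00


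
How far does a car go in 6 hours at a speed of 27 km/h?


Using distance = speed * time
Speed = 27 km/h
Time = 6 hours
Distance = 27 * 6
= 162 km

162


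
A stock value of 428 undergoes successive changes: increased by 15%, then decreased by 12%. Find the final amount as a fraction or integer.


Start: 428
Step 1: increase by 15% => multiply by 115/100
  428 * 115/100 = 2461/5
Step 2: decrease by 12% => multiply by 88/100
  2461/5 * 88/100 = 54142/125
Final value = 54142/125

54142/125


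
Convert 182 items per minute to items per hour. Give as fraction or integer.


Converting from per minute to per hour
Rate = 182 items per minute
Multiply by 60: 182 * 60
= 10920 items per hour

10920


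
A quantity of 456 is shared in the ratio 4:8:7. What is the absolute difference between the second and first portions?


Total parts = 4 + 8 + 7 = 19
Value per part = 456 / 19 = 24
Shares: 4*24=96, 8*24=192, 7*24=168
Second share = 192, first share = 96
Difference = |192 - 96| = 96

96


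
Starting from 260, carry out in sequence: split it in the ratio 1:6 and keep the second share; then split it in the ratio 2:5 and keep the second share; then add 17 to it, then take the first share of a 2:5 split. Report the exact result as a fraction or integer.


Start with 260.
Step 1: Split 1:6, second share = 260 * 6/7 = 1560/7
Step 2: Split 2:5, second share = 1560/7 * 5/7 = 7800/49
Step 3: Add 17: 7800/49+17=8633/49; split 2:5 first = 8633/49*2/7 = 17266/343
Final result = 17266/343

17266/343


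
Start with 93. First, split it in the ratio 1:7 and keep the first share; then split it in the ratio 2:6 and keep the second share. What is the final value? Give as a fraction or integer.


Start with 93.
Step 1: Split 1:7, first share = 93 * 1/8 = 93/8
Step 2: Split 2:6, second share = 93/8 * 6/8 = 279/32
Final result = 279/32

279/32
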